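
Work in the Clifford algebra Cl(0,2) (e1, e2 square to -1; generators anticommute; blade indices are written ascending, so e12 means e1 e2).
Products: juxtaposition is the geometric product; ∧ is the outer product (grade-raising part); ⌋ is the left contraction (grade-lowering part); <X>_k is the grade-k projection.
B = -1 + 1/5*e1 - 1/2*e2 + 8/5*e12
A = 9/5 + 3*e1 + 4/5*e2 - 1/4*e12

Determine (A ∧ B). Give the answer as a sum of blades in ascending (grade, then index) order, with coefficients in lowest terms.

step 1: -9/5 - 66/25*e1 - 17/10*e2 + 147/100*e12
Answer: -9/5 - 66/25*e1 - 17/10*e2 + 147/100*e12


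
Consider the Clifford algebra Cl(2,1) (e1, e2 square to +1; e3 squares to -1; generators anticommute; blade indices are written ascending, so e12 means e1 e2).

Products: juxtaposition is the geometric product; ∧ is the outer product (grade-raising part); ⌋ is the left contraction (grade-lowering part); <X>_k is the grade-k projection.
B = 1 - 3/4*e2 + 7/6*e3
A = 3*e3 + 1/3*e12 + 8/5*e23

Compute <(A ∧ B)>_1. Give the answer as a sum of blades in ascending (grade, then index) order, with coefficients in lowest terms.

step 1: 3*e3 + 1/3*e12 + 77/20*e23 + 7/18*e123
step 2: 3*e3
Answer: 3*e3


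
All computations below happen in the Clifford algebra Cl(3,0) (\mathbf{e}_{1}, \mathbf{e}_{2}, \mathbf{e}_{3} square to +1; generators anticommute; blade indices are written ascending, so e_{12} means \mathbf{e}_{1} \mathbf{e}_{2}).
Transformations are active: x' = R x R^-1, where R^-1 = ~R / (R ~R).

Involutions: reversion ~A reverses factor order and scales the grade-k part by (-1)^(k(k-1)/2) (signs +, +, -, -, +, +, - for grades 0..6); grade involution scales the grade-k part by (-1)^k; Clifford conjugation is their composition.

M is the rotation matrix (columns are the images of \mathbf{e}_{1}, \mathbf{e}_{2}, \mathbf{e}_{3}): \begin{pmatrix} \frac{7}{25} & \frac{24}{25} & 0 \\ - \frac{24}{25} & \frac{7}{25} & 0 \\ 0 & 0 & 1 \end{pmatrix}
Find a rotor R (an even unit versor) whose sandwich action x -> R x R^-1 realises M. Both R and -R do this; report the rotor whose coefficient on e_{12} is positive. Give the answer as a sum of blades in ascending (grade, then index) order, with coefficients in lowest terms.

Method: write R = a + b12*e_{12} + b13*e_{13} + b23*e_{23} with a^2 + b12^2 + b13^2 + b23^2 = 1 (so R^-1 = ~R). Expanding the columns R e_j ~R gives tr M = 4a^2 - 1 and, from the antisymmetric part, M21 - M12 = -4a*b12, M13 - M31 = 4a*b13, M32 - M23 = -4a*b23.
Here tr M = \frac{39}{25}, so a^2 = (1 + tr M)/4 = \frac{16}{25} and a = ±\frac{4}{5}. Taking a = \frac{4}{5}: M21 - M12 = -\frac{48}{25}, M13 - M31 = 0, M32 - M23 = 0, giving b12 = \frac{3}{5}, b13 = 0, b23 = 0, i.e. R = \frac{4}{5} + \frac{3}{5} e_{12}.
Its e_{12} coefficient is already positive.
Answer: \frac{4}{5} + \frac{3}{5} e_{12}. Sheet selection: the two-to-one cover makes ±R indistinguishable at the matrix level (trace \frac{39}{25}), so uniqueness comes from the required sign on e_{12}.


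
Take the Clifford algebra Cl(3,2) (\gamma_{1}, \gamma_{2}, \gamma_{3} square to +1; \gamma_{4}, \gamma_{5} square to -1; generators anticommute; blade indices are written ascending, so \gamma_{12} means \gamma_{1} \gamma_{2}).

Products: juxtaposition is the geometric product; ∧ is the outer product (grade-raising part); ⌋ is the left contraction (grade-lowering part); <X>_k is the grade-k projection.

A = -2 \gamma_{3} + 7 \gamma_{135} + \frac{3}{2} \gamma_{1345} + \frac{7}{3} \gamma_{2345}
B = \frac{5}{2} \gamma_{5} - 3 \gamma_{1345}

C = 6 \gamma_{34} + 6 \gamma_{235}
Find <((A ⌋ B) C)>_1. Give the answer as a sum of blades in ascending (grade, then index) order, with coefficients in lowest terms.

step 1: -\frac{9}{2} + 21 \gamma_{4} - 6 \gamma_{145}
step 2: 126 \gamma_{3} - 27 \gamma_{34} - 36 \gamma_{135} - 27 \gamma_{235} + 36 \gamma_{1234} + 126 \gamma_{2345}
step 3: 126 \gamma_{3}
Answer: 126 \gamma_{3}


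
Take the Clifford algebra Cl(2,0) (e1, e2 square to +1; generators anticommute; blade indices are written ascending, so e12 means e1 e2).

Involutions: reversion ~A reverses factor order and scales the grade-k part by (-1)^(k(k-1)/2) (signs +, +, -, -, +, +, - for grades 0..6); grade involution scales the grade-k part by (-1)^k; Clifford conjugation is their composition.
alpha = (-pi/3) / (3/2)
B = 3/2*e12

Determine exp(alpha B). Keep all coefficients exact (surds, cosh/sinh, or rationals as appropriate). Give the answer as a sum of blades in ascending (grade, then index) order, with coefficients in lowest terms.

B^2 = (3/2)^2*(e12)^2 = 9/4*(-1) = -9/4 (a basis 2-blade squares to minus the product of its generators' squares).
B^2 = -9/4 — the series telescopes trigonometrically here: l = 3/2, alpha*l = -pi/3, so exp(alpha B) = cos(-pi/3) + (sin(-pi/3)/(3/2))*B = 1/2 + (-sqrt(3)/3)*B.
Answer: 1/2 - sqrt(3)/2*e12


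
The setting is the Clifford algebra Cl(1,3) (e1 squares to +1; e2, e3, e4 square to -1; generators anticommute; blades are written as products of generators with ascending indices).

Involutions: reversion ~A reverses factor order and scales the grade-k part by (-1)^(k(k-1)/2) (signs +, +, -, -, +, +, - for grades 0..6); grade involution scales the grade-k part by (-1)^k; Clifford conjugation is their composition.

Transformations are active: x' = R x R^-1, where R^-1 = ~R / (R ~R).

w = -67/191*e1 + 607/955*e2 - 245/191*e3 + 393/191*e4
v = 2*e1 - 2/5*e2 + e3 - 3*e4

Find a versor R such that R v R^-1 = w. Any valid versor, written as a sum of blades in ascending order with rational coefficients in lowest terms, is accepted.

A norm check does it: q(v) = q(w) = -154/25, hence R = v + w = 315/191*e1 + 45/191*e2 - 54/191*e3 - 180/191*e4 realises the map — parallel part kept, (v - w)/2 negated, v carried to w.
Answer: 315/191*e1 + 45/191*e2 - 54/191*e3 - 180/191*e4


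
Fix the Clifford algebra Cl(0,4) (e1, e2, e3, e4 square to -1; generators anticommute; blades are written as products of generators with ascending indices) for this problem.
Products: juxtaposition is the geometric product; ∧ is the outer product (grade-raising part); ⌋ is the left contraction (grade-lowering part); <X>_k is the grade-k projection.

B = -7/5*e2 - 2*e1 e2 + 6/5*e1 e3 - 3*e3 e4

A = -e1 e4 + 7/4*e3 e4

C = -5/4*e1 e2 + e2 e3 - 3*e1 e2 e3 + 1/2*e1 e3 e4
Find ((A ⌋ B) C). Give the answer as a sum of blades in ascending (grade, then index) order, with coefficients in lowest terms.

step 1: 21/4
step 2: -105/16*e1 e2 + 21/4*e2 e3 - 63/4*e1 e2 e3 + 21/8*e1 e3 e4
Answer: -105/16*e1 e2 + 21/4*e2 e3 - 63/4*e1 e2 e3 + 21/8*e1 e3 e4


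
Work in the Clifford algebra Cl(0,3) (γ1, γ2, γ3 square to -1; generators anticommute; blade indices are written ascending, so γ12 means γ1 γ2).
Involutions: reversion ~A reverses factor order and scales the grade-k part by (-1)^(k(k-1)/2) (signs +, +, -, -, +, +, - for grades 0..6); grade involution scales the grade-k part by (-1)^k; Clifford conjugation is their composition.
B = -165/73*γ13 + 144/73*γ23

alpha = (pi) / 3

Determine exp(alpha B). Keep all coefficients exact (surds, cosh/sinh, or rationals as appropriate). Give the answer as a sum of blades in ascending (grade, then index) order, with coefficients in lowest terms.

B^2 term by term: the squares give (-165/73)^2*(γ13)^2 + (144/73)^2*(γ23)^2 = 27225/5329*(-1) + 20736/5329*(-1) = -9 (each basis 2-blade squares to minus the product of its generators' squares); cross terms between blades sharing an index anticommute and cancel. So B^2 = -9.
B^2 = -9 — a negative square means the series sums to a rotation: l = 3, alpha*l = pi, so exp(alpha B) = cos(pi) + (sin(pi)/3)*B = -1 + (0)*B.
Answer: -1


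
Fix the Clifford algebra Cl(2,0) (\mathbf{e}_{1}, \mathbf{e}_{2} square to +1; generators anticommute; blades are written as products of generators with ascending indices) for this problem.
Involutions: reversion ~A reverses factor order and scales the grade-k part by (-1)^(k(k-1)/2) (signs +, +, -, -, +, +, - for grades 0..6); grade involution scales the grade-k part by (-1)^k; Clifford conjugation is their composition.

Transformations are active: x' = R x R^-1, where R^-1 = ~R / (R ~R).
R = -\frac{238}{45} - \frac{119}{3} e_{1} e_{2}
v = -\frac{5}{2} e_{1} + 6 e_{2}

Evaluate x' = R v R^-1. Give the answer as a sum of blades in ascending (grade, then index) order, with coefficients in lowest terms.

~R = -\frac{238}{45} + \frac{119}{3} e_{1} e_{2}, and R ~R = \frac{3242869}{2025}, so R^-1 = ~R / (\frac{3242869}{2025}).
R v = -\frac{2023}{9} e_{1} - \frac{1309}{10} e_{2}
Answer: \frac{1825}{458} e_{1} - \frac{1176}{229} e_{2}


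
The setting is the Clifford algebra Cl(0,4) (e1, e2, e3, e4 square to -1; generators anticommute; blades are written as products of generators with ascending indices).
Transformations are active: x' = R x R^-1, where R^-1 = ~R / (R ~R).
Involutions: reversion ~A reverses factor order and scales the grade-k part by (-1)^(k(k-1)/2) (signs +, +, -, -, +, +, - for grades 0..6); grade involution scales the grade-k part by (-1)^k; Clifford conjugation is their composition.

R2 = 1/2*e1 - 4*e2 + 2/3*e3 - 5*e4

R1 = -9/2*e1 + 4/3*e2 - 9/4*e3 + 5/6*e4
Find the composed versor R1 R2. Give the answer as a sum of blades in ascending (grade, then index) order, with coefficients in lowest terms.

Distribute over the terms of R1 (each basis-blade product reordered to ascending indices, repeated generators contracted through their squares):
(-9/2*e1) R2 = 9/4 + 18*e1 e2 - 3*e1 e3 + 45/2*e1 e4
(4/3*e2) R2 = 16/3 - 2/3*e1 e2 + 8/9*e2 e3 - 20/3*e2 e4
(-9/4*e3) R2 = 3/2 + 9/8*e1 e3 - 9*e2 e3 + 45/4*e3 e4
(5/6*e4) R2 = 25/6 - 5/12*e1 e4 + 10/3*e2 e4 - 5/9*e3 e4
Summing the partial products and collecting blades:
Answer: 53/4 + 52/3*e1 e2 - 15/8*e1 e3 + 265/12*e1 e4 - 73/9*e2 e3 - 10/3*e2 e4 + 385/36*e3 e4


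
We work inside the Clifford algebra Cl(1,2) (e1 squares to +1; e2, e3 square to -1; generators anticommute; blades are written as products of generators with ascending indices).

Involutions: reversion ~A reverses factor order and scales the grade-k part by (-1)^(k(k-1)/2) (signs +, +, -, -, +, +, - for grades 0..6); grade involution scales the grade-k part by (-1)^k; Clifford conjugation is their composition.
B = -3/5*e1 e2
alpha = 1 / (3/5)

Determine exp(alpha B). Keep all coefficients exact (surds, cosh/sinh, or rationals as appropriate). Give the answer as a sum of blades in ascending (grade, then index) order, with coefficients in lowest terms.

B^2 = (-3/5)^2*(e1 e2)^2 = 9/25*(+1) = 9/25 (a basis 2-blade squares to minus the product of its generators' squares).
B^2 = 9/25 — a positive square means the series sums to a boost: l = 3/5, alpha*l = 1, so exp(alpha B) = cosh(1) + (sinh(1)/(3/5))*B = cosh(1) + (5*sinh(1)/3)*B.
Answer: cosh(1) - sinh(1)*e1 e2


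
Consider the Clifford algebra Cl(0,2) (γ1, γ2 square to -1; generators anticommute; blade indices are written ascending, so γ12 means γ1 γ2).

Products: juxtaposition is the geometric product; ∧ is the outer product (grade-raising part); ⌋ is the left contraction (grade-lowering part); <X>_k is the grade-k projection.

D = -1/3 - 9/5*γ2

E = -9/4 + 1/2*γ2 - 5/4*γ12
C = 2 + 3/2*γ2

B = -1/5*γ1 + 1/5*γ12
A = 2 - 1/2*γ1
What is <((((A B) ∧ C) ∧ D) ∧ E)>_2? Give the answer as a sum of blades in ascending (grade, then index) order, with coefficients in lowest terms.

step 1: -1/10 - 2/5*γ1 + 1/10*γ2 + 2/5*γ12
step 2: -1/5 - 4/5*γ1 + 1/20*γ2 + 1/5*γ12
step 3: 1/15 + 4/15*γ1 + 103/300*γ2 + 103/75*γ12
step 4: -3/20 - 3/5*γ1 - 887/1200*γ2 - 76/25*γ12
step 5: -76/25*γ12
Answer: -76/25*γ12


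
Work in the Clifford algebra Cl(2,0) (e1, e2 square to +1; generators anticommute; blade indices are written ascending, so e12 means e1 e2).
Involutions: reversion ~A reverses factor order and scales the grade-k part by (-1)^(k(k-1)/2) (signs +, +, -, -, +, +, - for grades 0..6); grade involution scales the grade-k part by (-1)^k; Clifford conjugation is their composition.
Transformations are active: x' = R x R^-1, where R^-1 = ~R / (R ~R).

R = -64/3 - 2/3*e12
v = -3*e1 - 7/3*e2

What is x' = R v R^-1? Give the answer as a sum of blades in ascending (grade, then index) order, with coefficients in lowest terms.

~R = -64/3 + 2/3*e12, and R ~R = 4100/9, so R^-1 = ~R / (4100/9).
R v = 590/9*e1 + 430/9*e2
Answer: -1931/615*e1 - 439/205*e2


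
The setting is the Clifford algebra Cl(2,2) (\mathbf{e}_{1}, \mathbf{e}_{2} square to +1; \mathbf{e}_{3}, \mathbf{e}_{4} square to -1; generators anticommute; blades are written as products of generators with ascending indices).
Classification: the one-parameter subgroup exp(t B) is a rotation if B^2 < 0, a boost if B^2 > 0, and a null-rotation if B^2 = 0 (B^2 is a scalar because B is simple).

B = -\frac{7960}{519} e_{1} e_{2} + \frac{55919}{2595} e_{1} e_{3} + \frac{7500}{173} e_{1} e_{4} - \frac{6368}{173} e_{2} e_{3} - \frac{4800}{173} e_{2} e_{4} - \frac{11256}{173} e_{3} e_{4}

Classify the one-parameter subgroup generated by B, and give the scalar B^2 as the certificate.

B^2 term by term: the squares give (-\frac{7960}{519})^2*(e_{1} e_{2})^2 + (\frac{55919}{2595})^2*(e_{1} e_{3})^2 + (\frac{7500}{173})^2*(e_{1} e_{4})^2 + (-\frac{6368}{173})^2*(e_{2} e_{3})^2 + (-\frac{4800}{173})^2*(e_{2} e_{4})^2 + (-\frac{11256}{173})^2*(e_{3} e_{4})^2 = \frac{63361600}{269361}*(-1) + \frac{3126934561}{6734025}*(+1) + \frac{56250000}{29929}*(+1) + \frac{40551424}{29929}*(+1) + \frac{23040000}{29929}*(+1) + \frac{126697536}{29929}*(-1) = \frac{1}{25} (each basis 2-blade squares to minus the product of its generators' squares); cross terms between blades sharing an index anticommute and cancel; the commuting (index-disjoint) pairs give grade-4 terms 2*c*c'*(blade product), which cancel blade by blade — e_{1} e_{2} e_{3} e_{4}: \frac{59731840}{29929} + \frac{35788160}{29929} - \frac{95520000}{29929} = 0 — confirming B is simple. So B^2 = \frac{1}{25}.
Answer: boost, certificate B^2 = \frac{1}{25}. Because \frac{1}{25} is invariant under every versor sandwich, the classification follows from its sign alone.


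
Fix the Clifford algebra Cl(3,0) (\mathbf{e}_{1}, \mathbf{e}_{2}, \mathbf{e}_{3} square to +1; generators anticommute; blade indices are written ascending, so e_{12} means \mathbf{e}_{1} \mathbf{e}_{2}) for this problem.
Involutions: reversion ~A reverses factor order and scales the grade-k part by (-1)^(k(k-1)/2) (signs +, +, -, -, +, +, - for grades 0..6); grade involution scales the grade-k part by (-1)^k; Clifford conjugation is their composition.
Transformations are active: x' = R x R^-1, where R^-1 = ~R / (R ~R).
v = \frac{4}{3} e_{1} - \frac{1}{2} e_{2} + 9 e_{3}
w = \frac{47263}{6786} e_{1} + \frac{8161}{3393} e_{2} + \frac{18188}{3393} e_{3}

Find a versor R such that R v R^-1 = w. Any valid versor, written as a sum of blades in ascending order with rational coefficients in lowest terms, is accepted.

Reasoning: v^2 = w^2 = \frac{2989}{36} since conjugation preserves the quadratic form; R = v + w = \frac{56311}{6786} e_{1} + \frac{12929}{6786} e_{2} + \frac{48725}{3393} e_{3} is then valid when invertible, keeping its own part and reversing (v - w)/2.
Answer: \frac{56311}{6786} e_{1} + \frac{12929}{6786} e_{2} + \frac{48725}{3393} e_{3}


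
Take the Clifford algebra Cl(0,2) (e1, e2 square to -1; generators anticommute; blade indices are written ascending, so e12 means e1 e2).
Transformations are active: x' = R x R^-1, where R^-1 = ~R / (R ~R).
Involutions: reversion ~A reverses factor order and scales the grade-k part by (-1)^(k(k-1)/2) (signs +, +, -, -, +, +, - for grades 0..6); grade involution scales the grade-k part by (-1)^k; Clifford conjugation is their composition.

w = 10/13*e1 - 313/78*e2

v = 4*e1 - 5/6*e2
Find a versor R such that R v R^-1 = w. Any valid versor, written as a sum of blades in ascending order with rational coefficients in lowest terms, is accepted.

Here q(v) = q(w) = -601/36; the classical choice R = v + w = 62/13*e1 - 63/13*e2 then realises v -> w under the sandwich.
Answer: 62/13*e1 - 63/13*e2


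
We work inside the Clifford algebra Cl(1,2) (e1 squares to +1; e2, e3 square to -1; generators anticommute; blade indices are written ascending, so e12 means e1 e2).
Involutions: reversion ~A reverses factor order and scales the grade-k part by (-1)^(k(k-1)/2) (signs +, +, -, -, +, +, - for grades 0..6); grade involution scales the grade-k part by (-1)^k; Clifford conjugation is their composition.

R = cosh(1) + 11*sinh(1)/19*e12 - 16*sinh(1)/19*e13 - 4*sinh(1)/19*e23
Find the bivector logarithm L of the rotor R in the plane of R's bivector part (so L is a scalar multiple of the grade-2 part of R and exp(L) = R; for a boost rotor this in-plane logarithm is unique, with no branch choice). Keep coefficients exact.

The scalar part of R is cosh(1), so cosh pins the rapidity up to sign — the sign comes from the bivector part; dividing that part by sinh of the rapidity yields the plane, and the in-plane L = rapidity * plane is unique because the two sign choices cancel.
Concretely: cosh(rapidity) = cosh(1) gives rapidity = ±1, and since rapidity/sinh(rapidity) is even the sign is immaterial: L = (rapidity/sinh(rapidity)) * <R>_2 = (1/sinh(1)) * <R>_2.
Answer: 11/19*e12 - 16/19*e13 - 4/19*e23


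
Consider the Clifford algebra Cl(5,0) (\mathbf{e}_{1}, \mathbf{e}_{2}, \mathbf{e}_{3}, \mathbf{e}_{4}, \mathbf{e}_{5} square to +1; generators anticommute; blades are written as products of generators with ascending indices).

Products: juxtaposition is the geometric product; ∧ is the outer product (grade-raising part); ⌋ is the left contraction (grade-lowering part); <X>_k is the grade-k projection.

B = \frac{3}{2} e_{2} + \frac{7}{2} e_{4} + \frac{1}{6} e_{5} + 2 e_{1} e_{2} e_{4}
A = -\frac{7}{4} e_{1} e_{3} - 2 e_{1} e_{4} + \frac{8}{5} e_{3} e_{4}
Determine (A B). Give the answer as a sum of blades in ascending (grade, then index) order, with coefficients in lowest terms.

step 1: -7 e_{1} - 4 e_{2} + \frac{28}{5} e_{3} + \frac{233}{40} e_{1} e_{2} e_{3} + 3 e_{1} e_{2} e_{4} - \frac{49}{8} e_{1} e_{3} e_{4} - \frac{7}{24} e_{1} e_{3} e_{5} - \frac{1}{3} e_{1} e_{4} e_{5} - \frac{11}{10} e_{2} e_{3} e_{4} + \frac{4}{15} e_{3} e_{4} e_{5}
Answer: -7 e_{1} - 4 e_{2} + \frac{28}{5} e_{3} + \frac{233}{40} e_{1} e_{2} e_{3} + 3 e_{1} e_{2} e_{4} - \frac{49}{8} e_{1} e_{3} e_{4} - \frac{7}{24} e_{1} e_{3} e_{5} - \frac{1}{3} e_{1} e_{4} e_{5} - \frac{11}{10} e_{2} e_{3} e_{4} + \frac{4}{15} e_{3} e_{4} e_{5}


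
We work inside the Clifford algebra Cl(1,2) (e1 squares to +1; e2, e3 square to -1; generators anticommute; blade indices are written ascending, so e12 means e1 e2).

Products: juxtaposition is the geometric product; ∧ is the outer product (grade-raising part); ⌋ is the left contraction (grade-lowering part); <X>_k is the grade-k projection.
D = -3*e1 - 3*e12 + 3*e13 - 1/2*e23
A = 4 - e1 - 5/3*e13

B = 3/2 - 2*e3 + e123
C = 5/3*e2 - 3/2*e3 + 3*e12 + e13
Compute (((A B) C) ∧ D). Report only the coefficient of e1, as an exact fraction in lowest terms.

step 1: 6 - 29/6*e1 + 5/3*e2 - 8*e3 - 1/2*e13 - e23 + 4*e123
step 2: -275/18 - 15/4*e1 - 10*e2 - 7/2*e3 + 305/18*e12 + 203/12*e13 + 28/3*e23 - 149/6*e123
step 3: 275/6*e1 + 95/6*e12 - 169/3*e13 + 275/36*e23 + 115/8*e123
Answer: 275/6


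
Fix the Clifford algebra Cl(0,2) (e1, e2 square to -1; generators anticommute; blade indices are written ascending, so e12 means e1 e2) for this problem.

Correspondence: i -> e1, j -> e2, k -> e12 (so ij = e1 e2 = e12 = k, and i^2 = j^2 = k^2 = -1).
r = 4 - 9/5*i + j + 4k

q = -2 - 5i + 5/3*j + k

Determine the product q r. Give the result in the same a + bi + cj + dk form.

In blades: q = -2 - 5*e1 + 5/3*e2 + e12, r = 4 - 9/5*e1 + e2 + 4*e12.
Distribute q over r term by term (generator squares from the signature, products reordered to ascending indices): (-2)*r = -8 + 18/5*e1 - 2*e2 - 8*e12; (-5*e1)*r = -9 - 20*e1 + 20*e2 - 5*e12; (5/3*e2)*r = -5/3 + 20/3*e1 + 20/3*e2 + 3*e12; (e12)*r = -4 - e1 - 9/5*e2 + 4*e12.
Sum: -68/3 - 161/15*e1 + 343/15*e2 - 6*e12; translating back through the correspondence:
Answer: -68/3 - 161/15*i + 343/15*j - 6k


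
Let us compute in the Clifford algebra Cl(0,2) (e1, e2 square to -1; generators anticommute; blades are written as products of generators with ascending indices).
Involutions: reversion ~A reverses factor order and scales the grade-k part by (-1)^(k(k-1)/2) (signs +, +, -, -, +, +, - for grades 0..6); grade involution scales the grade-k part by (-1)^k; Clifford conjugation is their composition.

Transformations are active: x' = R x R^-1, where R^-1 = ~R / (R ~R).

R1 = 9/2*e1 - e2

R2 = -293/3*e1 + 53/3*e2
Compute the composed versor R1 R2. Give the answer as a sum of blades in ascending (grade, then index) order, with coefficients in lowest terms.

Distribute over the terms of R1 (each basis-blade product reordered to ascending indices, repeated generators contracted through their squares):
(9/2*e1) R2 = 879/2 + 159/2*e1 e2
(-e2) R2 = 53/3 - 293/3*e1 e2
Summing the partial products and collecting blades:
Answer: 2743/6 - 109/6*e1 e2


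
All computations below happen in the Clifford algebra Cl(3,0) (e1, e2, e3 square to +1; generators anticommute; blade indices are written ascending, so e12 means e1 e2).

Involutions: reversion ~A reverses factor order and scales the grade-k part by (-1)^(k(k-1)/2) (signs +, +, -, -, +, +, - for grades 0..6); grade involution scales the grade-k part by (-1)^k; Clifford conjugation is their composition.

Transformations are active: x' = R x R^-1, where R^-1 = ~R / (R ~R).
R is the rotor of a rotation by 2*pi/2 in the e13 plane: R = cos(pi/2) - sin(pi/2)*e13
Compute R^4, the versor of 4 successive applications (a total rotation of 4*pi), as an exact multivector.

Rotor phase runs at HALF the rotation angle; powers of one rotor simply add phase, so after 4 steps in e13 the phase is 4*pi/2 = 2*pi and R^4 = cos(2*pi) - sin(2*pi)*e13.
cos(2*pi) = 1 and sin(2*pi) = 0, so R^4 = 1. The total rotation 4*pi is 2 full turns, so every vector returns to itself, yet the rotor is +1, back on the identity sheet (an even number of 2*pi turns).
Answer: 1


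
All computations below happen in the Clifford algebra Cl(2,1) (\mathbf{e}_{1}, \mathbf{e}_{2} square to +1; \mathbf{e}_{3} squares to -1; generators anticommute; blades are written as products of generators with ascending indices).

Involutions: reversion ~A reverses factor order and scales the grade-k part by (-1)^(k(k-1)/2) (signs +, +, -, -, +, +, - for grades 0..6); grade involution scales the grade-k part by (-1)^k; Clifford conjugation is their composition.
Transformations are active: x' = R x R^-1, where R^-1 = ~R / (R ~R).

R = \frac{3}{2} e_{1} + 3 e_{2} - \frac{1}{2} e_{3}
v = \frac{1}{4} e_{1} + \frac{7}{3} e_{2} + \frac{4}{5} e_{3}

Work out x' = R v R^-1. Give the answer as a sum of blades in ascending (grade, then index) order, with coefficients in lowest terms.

~R = \frac{3}{2} e_{1} + 3 e_{2} - \frac{1}{2} e_{3}, and R ~R = 11, so R^-1 = ~R / (11).
R v = \frac{311}{40} + \frac{11}{4} e_{1} e_{2} + \frac{53}{40} e_{1} e_{3} + \frac{107}{30} e_{2} e_{3}
Answer: \frac{823}{440} e_{1} + \frac{1259}{660} e_{2} - \frac{663}{440} e_{3}


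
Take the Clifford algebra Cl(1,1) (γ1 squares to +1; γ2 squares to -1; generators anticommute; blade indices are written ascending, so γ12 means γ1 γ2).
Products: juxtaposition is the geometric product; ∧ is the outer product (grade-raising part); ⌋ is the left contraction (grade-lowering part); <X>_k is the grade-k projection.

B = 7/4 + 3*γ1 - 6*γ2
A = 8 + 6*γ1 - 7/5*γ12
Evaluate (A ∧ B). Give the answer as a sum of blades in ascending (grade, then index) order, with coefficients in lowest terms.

step 1: 14 + 69/2*γ1 - 48*γ2 - 769/20*γ12
Answer: 14 + 69/2*γ1 - 48*γ2 - 769/20*γ12


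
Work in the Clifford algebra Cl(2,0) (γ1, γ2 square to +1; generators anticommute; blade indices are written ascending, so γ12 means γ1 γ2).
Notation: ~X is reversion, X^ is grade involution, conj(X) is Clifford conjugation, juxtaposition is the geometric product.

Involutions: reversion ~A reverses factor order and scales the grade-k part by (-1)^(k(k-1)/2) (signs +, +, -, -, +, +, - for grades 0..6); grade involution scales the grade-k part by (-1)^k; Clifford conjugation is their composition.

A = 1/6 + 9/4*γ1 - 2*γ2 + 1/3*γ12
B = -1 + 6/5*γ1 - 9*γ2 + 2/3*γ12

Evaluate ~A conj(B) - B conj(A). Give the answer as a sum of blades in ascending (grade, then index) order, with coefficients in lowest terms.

first term: -949/45 - 407/60*γ1 + 8/5*γ2 + 3253/180*γ12
second term: -929/45 + 47/60*γ1 - 12/5*γ2 - 3133/180*γ12
Answer: -4/9 - 227/30*γ1 + 4*γ2 + 3193/90*γ12


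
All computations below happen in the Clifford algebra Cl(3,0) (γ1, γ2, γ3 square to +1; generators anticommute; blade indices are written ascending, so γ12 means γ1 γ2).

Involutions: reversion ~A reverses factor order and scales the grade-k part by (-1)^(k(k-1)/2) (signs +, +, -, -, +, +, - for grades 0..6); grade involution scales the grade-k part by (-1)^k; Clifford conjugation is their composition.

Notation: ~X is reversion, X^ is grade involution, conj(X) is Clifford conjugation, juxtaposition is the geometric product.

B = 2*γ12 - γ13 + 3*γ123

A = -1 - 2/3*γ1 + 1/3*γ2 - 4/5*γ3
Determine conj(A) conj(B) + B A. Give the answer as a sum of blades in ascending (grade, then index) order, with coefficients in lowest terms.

first term: -22/15*γ1 - 4/3*γ2 + 2/3*γ3 + 22/5*γ12 + 2*γ23 - 64/15*γ123
second term: 22/15*γ1 + 4/3*γ2 - 2/3*γ3 - 22/5*γ12 - 2*γ23 - 64/15*γ123
Answer: -128/15*γ123


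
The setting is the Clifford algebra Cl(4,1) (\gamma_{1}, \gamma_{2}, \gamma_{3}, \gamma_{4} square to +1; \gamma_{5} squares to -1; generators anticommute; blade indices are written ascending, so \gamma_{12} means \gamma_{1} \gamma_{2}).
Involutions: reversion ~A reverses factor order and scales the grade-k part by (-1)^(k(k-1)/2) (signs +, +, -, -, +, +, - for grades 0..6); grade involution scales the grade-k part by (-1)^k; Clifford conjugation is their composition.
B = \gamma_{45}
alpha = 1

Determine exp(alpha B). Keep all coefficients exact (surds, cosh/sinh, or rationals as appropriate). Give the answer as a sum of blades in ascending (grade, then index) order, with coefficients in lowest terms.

B^2 = (1)^2*(\gamma_{45})^2 = 1*(+1) = 1 (a basis 2-blade squares to minus the product of its generators' squares).
B^2 = 1 — the positive square puts this in the hyperbolic regime; l = 1, alpha*l = 1, so exp(alpha B) = cosh(1) + (sinh(1)/1)*B = \cosh{\left(1 \right)} + (\sinh{\left(1 \right)})*B.
Answer: \cosh{\left(1 \right)} + \sinh{\left(1 \right)} \gamma_{45}


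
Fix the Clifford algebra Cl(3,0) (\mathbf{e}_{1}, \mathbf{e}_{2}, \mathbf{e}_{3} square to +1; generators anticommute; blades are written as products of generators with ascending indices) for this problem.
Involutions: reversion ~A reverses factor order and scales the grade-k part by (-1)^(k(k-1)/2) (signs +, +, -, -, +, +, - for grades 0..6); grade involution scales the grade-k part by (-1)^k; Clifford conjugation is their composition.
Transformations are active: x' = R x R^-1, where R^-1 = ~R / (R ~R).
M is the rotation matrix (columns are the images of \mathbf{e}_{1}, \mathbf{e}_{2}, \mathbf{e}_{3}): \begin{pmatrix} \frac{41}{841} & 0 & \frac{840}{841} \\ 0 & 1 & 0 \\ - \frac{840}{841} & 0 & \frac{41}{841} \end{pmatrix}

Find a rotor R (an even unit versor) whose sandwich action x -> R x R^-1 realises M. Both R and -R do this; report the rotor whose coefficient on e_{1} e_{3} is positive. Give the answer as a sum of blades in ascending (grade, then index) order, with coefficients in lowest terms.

Method: write R = a + b12*e_{1} e_{2} + b13*e_{1} e_{3} + b23*e_{2} e_{3} with a^2 + b12^2 + b13^2 + b23^2 = 1 (so R^-1 = ~R). Expanding the columns R e_j ~R gives tr M = 4a^2 - 1 and, from the antisymmetric part, M21 - M12 = -4a*b12, M13 - M31 = 4a*b13, M32 - M23 = -4a*b23.
Here tr M = \frac{923}{841}, so a^2 = (1 + tr M)/4 = \frac{441}{841} and a = ±\frac{21}{29}. Taking a = \frac{21}{29}: M21 - M12 = 0, M13 - M31 = \frac{1680}{841}, M32 - M23 = 0, giving b12 = 0, b13 = \frac{20}{29}, b23 = 0, i.e. R = \frac{21}{29} + \frac{20}{29} e_{1} e_{3}.
Its e_{1} e_{3} coefficient is already positive.
Answer: \frac{21}{29} + \frac{20}{29} e_{1} e_{3}. Sheet selection: the two-to-one cover makes ±R indistinguishable at the matrix level (trace \frac{923}{841}), so uniqueness comes from the required sign on e_{1} e_{3}.


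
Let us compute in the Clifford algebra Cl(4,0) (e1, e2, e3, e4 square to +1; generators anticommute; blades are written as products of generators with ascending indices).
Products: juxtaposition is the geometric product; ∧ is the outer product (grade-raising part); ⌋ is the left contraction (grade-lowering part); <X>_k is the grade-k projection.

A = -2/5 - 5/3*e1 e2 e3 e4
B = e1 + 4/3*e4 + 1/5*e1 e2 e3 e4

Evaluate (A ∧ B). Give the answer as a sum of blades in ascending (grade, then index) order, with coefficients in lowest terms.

step 1: -2/5*e1 - 8/15*e4 - 2/25*e1 e2 e3 e4
Answer: -2/5*e1 - 8/15*e4 - 2/25*e1 e2 e3 e4


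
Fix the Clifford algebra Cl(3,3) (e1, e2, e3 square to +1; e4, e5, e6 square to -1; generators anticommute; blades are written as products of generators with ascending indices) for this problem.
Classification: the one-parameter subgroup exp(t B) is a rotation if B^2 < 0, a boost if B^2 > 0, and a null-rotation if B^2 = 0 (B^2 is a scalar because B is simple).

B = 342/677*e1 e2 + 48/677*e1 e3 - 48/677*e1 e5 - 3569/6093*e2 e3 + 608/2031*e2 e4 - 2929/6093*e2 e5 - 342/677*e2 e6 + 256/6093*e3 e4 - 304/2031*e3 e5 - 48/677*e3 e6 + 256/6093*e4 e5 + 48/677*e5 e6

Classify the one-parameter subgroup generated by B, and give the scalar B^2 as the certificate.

B^2 term by term: the squares give (342/677)^2*(e1 e2)^2 + (48/677)^2*(e1 e3)^2 + (-48/677)^2*(e1 e5)^2 + (-3569/6093)^2*(e2 e3)^2 + (608/2031)^2*(e2 e4)^2 + (-2929/6093)^2*(e2 e5)^2 + (-342/677)^2*(e2 e6)^2 + (256/6093)^2*(e3 e4)^2 + (-304/2031)^2*(e3 e5)^2 + (-48/677)^2*(e3 e6)^2 + (256/6093)^2*(e4 e5)^2 + (48/677)^2*(e5 e6)^2 = 116964/458329*(-1) + 2304/458329*(-1) + 2304/458329*(+1) + 12737761/37124649*(-1) + 369664/4124961*(+1) + 8579041/37124649*(+1) + 116964/458329*(+1) + 65536/37124649*(+1) + 92416/4124961*(+1) + 2304/458329*(+1) + 65536/37124649*(-1) + 2304/458329*(-1) = 0 (each basis 2-blade squares to minus the product of its generators' squares); cross terms between blades sharing an index anticommute and cancel; the commuting (index-disjoint) pairs give grade-4 terms 2*c*c'*(blade product), which cancel blade by blade — e1 e2 e3 e4: 19456/458329 - 19456/458329 = 0; e1 e2 e3 e5: -69312/458329 + 93728/1374987 + 114208/1374987 = 0; e1 e2 e3 e6: -32832/458329 + 32832/458329 = 0; e1 e2 e4 e5: 19456/458329 - 19456/458329 = 0; e1 e2 e5 e6: 32832/458329 - 32832/458329 = 0; e1 e3 e4 e5: 8192/1374987 - 8192/1374987 = 0; e1 e3 e5 e6: 4608/458329 - 4608/458329 = 0; e2 e3 e4 e5: -1827328/37124649 + 369664/4124961 - 1499648/37124649 = 0; e2 e3 e4 e6: 19456/458329 - 19456/458329 = 0; e2 e3 e5 e6: -114208/1374987 - 93728/1374987 + 69312/458329 = 0; e2 e4 e5 e6: 19456/458329 - 19456/458329 = 0; e3 e4 e5 e6: 8192/1374987 - 8192/1374987 = 0 — confirming B is simple. So B^2 = 0.
Answer: null-rotation, certificate B^2 = 0. Check the certificate: B^2 = 0, and that sign is decisive whatever form B takes.


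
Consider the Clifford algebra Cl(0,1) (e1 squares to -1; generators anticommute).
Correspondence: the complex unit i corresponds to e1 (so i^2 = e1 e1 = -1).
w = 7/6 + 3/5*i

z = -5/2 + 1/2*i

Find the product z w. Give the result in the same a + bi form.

In blades: z = -5/2 + 1/2*e1, w = 7/6 + 3/5*e1.
Distribute z over w term by term (generator squares from the signature, products reordered to ascending indices): (-5/2)*w = -35/12 - 3/2*e1; (1/2*e1)*w = -3/10 + 7/12*e1.
Sum: -193/60 - 11/12*e1; translating back through the correspondence:
Answer: -193/60 - 11/12*i


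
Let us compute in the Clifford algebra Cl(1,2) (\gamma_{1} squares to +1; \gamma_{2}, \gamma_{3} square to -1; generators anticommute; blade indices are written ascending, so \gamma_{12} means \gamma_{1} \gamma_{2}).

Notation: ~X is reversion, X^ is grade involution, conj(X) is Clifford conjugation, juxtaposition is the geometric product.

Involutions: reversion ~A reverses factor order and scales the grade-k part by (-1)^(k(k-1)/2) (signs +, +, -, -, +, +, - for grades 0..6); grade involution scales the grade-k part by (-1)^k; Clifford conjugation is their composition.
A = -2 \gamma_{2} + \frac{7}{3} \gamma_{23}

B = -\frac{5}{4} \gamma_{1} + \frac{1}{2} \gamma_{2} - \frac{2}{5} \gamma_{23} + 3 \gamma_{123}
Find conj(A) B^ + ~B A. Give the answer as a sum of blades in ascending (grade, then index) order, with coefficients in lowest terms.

first term: \frac{1}{15} - 7 \gamma_{1} + \frac{59}{30} \gamma_{3} - \frac{5}{2} \gamma_{12} - 6 \gamma_{13} - \frac{35}{12} \gamma_{123}
second term: \frac{1}{15} + 7 \gamma_{1} - \frac{59}{30} \gamma_{3} + \frac{5}{2} \gamma_{12} + 6 \gamma_{13} - \frac{35}{12} \gamma_{123}
Answer: \frac{2}{15} - \frac{35}{6} \gamma_{123}


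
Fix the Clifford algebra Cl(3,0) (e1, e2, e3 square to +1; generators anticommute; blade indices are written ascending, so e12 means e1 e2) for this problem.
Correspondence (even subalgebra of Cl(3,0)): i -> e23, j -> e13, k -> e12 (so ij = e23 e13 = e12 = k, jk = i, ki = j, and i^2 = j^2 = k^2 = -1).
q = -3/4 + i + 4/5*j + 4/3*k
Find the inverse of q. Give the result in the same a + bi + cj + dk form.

In blades: q = -3/4 + 4/3*e12 + 4/5*e13 + e23.
With qbar = -3/4 - 4/3*e12 - 4/5*e13 - e23 (scalar fixed, mapped units negated), q qbar = 14329/3600 (the sum of squared coefficients), so q^-1 = qbar / (14329/3600) = -2700/14329 - 4800/14329*e12 - 2880/14329*e13 - 3600/14329*e23; translating back:
Answer: -2700/14329 - 3600/14329*i - 2880/14329*j - 4800/14329*k


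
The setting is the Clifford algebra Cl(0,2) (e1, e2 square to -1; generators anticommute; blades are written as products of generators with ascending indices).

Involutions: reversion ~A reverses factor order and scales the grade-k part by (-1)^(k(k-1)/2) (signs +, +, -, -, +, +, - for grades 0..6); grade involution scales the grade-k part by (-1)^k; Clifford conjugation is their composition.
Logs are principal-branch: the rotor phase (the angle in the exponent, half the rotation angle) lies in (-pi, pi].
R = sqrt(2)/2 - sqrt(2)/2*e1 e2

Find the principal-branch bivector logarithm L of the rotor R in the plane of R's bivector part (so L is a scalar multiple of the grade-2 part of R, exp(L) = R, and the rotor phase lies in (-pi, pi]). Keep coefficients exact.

The scalar part of R is sqrt(2)/2, so the principal-branch rotor phase is pinned; divide the bivector part by its sine to get the unit plane — L is the phase times that plane.
Concretely: cos(phase) = sqrt(2)/2 gives phase = ±pi/4, and since phase/sin(phase) is even the sign is immaterial: L = (phase/sin(phase)) * <R>_2 = (sqrt(2)*pi/4) * <R>_2.
Answer: -pi/4*e1 e2


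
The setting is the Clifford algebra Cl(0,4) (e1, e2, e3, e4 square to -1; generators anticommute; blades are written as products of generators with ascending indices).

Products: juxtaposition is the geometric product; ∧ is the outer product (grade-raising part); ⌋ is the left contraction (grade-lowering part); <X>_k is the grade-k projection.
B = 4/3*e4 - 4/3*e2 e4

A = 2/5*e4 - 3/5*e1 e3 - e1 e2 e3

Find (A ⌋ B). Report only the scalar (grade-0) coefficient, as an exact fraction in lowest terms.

step 1: -8/15 - 8/15*e2
Answer: -8/15


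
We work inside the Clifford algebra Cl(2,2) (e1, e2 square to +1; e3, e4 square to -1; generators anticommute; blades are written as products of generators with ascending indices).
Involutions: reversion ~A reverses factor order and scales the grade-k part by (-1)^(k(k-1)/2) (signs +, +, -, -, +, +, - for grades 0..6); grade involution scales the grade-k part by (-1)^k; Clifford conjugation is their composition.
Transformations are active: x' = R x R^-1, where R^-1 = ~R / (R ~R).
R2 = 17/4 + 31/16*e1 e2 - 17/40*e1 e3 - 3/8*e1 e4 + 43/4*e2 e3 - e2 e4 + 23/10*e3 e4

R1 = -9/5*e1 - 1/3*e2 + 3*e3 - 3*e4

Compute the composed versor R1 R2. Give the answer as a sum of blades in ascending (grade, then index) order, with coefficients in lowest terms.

Distribute over the terms of R1 (each basis-blade product reordered to ascending indices, repeated generators contracted through their squares):
(-9/5*e1) R2 = -153/20*e1 - 279/80*e2 + 153/200*e3 + 27/40*e4 - 387/20*e1 e2 e3 + 9/5*e1 e2 e4 - 207/50*e1 e3 e4
(-1/3*e2) R2 = 31/48*e1 - 17/12*e2 - 43/12*e3 + 1/3*e4 - 17/120*e1 e2 e3 - 1/8*e1 e2 e4 - 23/30*e2 e3 e4
(3*e3) R2 = -51/40*e1 + 129/4*e2 + 51/4*e3 - 69/10*e4 + 93/16*e1 e2 e3 + 9/8*e1 e3 e4 + 3*e2 e3 e4
(-3*e4) R2 = 9/8*e1 + 3*e2 - 69/10*e3 - 51/4*e4 - 93/16*e1 e2 e4 + 51/40*e1 e3 e4 - 129/4*e2 e3 e4
Summing the partial products and collecting blades:
Answer: -1717/240*e1 + 7283/240*e2 + 1819/600*e3 - 2237/120*e4 - 3283/240*e1 e2 e3 - 331/80*e1 e2 e4 - 87/50*e1 e3 e4 - 1801/60*e2 e3 e4


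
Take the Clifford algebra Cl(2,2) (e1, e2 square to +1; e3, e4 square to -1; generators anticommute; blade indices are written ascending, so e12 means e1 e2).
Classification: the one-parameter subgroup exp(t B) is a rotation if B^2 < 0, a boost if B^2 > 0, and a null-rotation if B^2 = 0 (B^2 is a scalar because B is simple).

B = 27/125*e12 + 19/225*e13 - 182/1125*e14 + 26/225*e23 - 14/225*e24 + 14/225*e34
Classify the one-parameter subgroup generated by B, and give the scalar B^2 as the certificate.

B^2 term by term: the squares give (27/125)^2*(e12)^2 + (19/225)^2*(e13)^2 + (-182/1125)^2*(e14)^2 + (26/225)^2*(e23)^2 + (-14/225)^2*(e24)^2 + (14/225)^2*(e34)^2 = 729/15625*(-1) + 361/50625*(+1) + 33124/1265625*(+1) + 676/50625*(+1) + 196/50625*(+1) + 196/50625*(-1) = 0 (each basis 2-blade squares to minus the product of its generators' squares); cross terms between blades sharing an index anticommute and cancel; the commuting (index-disjoint) pairs give grade-4 terms 2*c*c'*(blade product), which cancel blade by blade — e1234: 84/3125 + 532/50625 - 9464/253125 = 0 — confirming B is simple. So B^2 = 0.
Answer: null-rotation, certificate B^2 = 0. The invariant at work: B^2 = 0 is unchanged by conjugation, hence its sign classifies the subgroup whatever basis B is written in.


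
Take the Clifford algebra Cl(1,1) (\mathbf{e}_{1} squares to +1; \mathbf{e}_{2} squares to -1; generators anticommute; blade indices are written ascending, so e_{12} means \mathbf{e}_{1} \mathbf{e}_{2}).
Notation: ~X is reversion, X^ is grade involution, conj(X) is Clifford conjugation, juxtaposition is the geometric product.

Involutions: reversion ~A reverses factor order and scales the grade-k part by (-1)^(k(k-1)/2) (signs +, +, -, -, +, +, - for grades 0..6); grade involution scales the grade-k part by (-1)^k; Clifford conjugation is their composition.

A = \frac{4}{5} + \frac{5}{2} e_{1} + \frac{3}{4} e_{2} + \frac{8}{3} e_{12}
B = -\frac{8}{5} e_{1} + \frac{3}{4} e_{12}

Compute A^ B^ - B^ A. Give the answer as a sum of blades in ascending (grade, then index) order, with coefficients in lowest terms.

first term: -2 + \frac{287}{400} e_{1} - \frac{737}{120} e_{2} + \frac{9}{5} e_{12}
second term: 6 + \frac{287}{400} e_{1} + \frac{287}{120} e_{2} + \frac{9}{5} e_{12}
Answer: -8 - \frac{128}{15} e_{2}


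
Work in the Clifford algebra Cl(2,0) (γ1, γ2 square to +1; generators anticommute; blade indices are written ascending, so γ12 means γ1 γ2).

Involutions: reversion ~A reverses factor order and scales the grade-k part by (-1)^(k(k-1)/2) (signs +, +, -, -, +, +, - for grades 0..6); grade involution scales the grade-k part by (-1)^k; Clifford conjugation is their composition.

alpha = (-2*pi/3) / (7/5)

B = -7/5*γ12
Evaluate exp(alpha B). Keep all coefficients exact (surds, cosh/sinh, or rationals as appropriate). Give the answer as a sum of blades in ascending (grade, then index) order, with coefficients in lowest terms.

B^2 = (-7/5)^2*(γ12)^2 = 49/25*(-1) = -49/25 (a basis 2-blade squares to minus the product of its generators' squares).
B^2 = -49/25 — circular case — the even/odd split gives cos and sin: l = 7/5, alpha*l = -2*pi/3, so exp(alpha B) = cos(-2*pi/3) + (sin(-2*pi/3)/(7/5))*B = -1/2 + (-5*sqrt(3)/14)*B.
Answer: -1/2 + sqrt(3)/2*γ12
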